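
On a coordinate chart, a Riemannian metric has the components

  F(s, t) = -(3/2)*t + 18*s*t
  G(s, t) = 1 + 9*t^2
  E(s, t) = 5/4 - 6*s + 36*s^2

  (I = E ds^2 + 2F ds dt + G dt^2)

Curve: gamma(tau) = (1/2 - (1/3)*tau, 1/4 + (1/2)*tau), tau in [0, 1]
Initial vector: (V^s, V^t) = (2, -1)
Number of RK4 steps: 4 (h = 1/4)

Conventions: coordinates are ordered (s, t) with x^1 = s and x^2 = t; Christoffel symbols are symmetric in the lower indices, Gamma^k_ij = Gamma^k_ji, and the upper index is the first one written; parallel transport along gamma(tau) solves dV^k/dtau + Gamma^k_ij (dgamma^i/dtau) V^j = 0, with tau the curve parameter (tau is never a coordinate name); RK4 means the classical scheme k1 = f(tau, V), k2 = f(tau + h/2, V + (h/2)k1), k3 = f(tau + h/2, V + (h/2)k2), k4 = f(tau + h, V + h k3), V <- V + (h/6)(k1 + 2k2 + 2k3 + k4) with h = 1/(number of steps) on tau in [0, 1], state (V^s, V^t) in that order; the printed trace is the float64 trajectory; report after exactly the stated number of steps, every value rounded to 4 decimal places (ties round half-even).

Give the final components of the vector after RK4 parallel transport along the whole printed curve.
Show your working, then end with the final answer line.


gamma'(tau) = (-1/3, 1/2); f(tau, V)^k = -Gamma^k_ij(gamma(tau)) gamma'^i(tau) V^j; h = 1/4; intermediate values shown to 6 dp
curve data and Christoffel symbols at the stage parameters:
  tau = 0.000000: gamma = (0.500000, 0.250000), gamma' = (-0.333333, 0.500000); Gamma_sss = 1.920000, Gamma_sst = 0.000000, Gamma_stt = 0.960000, Gamma_tss = 0.576000, Gamma_tst = 0.000000, Gamma_ttt = 0.288000
  tau = 0.125000: gamma = (0.458333, 0.312500), gamma' = (-0.333333, 0.500000); Gamma_sss = 1.944851, Gamma_sst = 0.000000, Gamma_stt = 0.972425, Gamma_tss = 0.810355, Gamma_tst = 0.000000, Gamma_ttt = 0.405177
  tau = 0.250000: gamma = (0.416667, 0.375000), gamma' = (-0.333333, 0.500000); Gamma_sss = 1.915212, Gamma_sst = 0.000000, Gamma_stt = 0.957606, Gamma_tss = 1.077307, Gamma_tst = 0.000000, Gamma_ttt = 0.538653
  tau = 0.375000: gamma = (0.375000, 0.437500), gamma' = (-0.333333, 0.500000); Gamma_sss = 1.814990, Gamma_sst = 0.000000, Gamma_stt = 0.907495, Gamma_tss = 1.361242, Gamma_tst = 0.000000, Gamma_ttt = 0.680621
  tau = 0.500000: gamma = (0.333333, 0.500000), gamma' = (-0.333333, 0.500000); Gamma_sss = 1.636364, Gamma_sst = 0.000000, Gamma_stt = 0.818182, Gamma_tss = 1.636364, Gamma_tst = 0.000000, Gamma_ttt = 0.818182
  tau = 0.625000: gamma = (0.291667, 0.562500), gamma' = (-0.333333, 0.500000); Gamma_sss = 1.386282, Gamma_sst = 0.000000, Gamma_stt = 0.693141, Gamma_tss = 1.871480, Gamma_tst = 0.000000, Gamma_ttt = 0.935740
  tau = 0.750000: gamma = (0.250000, 0.625000), gamma' = (-0.333333, 0.500000); Gamma_sss = 1.087819, Gamma_sst = 0.000000, Gamma_stt = 0.543909, Gamma_tss = 2.039660, Gamma_tst = 0.000000, Gamma_ttt = 1.019830
  tau = 0.875000: gamma = (0.208333, 0.687500), gamma' = (-0.333333, 0.500000); Gamma_sss = 0.773674, Gamma_sst = 0.000000, Gamma_stt = 0.386837, Gamma_tss = 2.127602, Gamma_tst = 0.000000, Gamma_ttt = 1.063801
  tau = 1.000000: gamma = (0.166667, 0.750000), gamma' = (-0.333333, 0.500000); Gamma_sss = 0.475248, Gamma_sst = 0.000000, Gamma_stt = 0.237624, Gamma_tss = 2.138614, Gamma_tst = 0.000000, Gamma_ttt = 1.069307
step 0: V^s = 2.0000, V^t = -1.0000
step 1: k1 = (1.760000, 0.528000), k2 = (1.893312, 0.788880), k3 = (1.888260, 0.786775), k4 = (1.962802, 1.104076); V <- V + (h/6)(k1 + 2k2 + 2k3 + k4): V^s = 2.4702, V^t = -0.8007
step 2: k1 = (1.960390, 1.102719), k2 = (1.943513, 1.457635), k3 = (1.922106, 1.441580), k4 = (1.789635, 1.789635); V <- V + (h/6)(k1 + 2k2 + 2k3 + k4): V^s = 2.9486, V^t = -0.4386
step 3: k1 = (1.787763, 1.787763), k2 = (1.540359, 2.079485), k3 = (1.513431, 2.043132), k4 = (1.186751, 2.225158); V <- V + (h/6)(k1 + 2k2 + 2k3 + k4): V^s = 3.3271, V^t = 0.0722
step 4: k1 = (1.186781, 2.225214), k2 = (0.828515, 2.278416), k3 = (0.815679, 2.243119), k4 = (0.484159, 2.178716); V <- V + (h/6)(k1 + 2k2 + 2k3 + k4): V^s = 3.5337, V^t = 0.6325

Answer: V^s = 3.5337, V^t = 0.6325


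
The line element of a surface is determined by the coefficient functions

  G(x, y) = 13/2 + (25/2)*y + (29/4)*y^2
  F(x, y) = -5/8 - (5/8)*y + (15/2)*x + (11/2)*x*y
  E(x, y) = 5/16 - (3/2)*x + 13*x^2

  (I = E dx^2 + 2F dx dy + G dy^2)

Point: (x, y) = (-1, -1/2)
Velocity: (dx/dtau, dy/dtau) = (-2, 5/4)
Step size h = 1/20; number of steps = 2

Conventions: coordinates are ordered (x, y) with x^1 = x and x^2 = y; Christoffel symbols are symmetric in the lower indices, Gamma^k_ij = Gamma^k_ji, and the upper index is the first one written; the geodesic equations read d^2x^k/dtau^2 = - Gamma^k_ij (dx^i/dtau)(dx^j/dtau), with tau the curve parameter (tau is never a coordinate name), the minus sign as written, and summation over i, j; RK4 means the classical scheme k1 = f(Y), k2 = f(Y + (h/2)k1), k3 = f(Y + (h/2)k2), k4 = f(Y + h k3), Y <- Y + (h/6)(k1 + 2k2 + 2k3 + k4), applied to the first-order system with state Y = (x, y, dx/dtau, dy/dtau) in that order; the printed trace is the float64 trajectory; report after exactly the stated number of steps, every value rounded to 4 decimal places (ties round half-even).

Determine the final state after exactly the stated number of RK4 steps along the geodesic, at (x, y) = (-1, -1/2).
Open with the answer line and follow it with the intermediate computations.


Answer: x = -1.1862, y = -0.3892, dx/dtau = -1.7440, dy/dtau = 0.9843

f(Y) = (dx/dtau, dy/dtau, -Gamma^x_ij Y'^i Y'^j, -Gamma^y_ij Y'^i Y'^j) with the Gammas evaluated at the stage position; h = 0.050000; intermediate values shown to 6 dp
step 0: x = -1.0000, y = -0.5000, dx/dtau = -2.0000, dy/dtau = 1.2500
step 1:
  k1: at (x, y) = (-1.000000, -0.500000), (dx/dtau, dy/dtau) = (-2.000000, 1.250000); Gamma_xxx = -0.876190, Gamma_xxy = 0.000000, Gamma_xyy = 0.133333, Gamma_yxx = 0.152381, Gamma_yxy = 0.000000, Gamma_yyy = 1.600000; k1 = (-2.000000, 1.250000, 3.296429, -3.109524)
  k2: at (x, y) = (-1.050000, -0.468750), (dx/dtau, dy/dtau) = (-1.917589, 1.172262); Gamma_xxx = -0.851908, Gamma_xxy = 0.000000, Gamma_xyy = 0.232166, Gamma_yxx = 0.105827, Gamma_yxy = 0.000000, Gamma_yyy = 1.848316; k2 = (-1.917589, 1.172262, 2.813551, -2.929094)
  k3: at (x, y) = (-1.047940, -0.470693), (dx/dtau, dy/dtau) = (-1.929661, 1.176773); Gamma_xxx = -0.852737, Gamma_xxy = 0.000000, Gamma_xyy = 0.226958, Gamma_yxx = 0.108147, Gamma_yxy = 0.000000, Gamma_yyy = 1.835979; k3 = (-1.929661, 1.176773, 2.860957, -2.945146)
  k4: at (x, y) = (-1.096483, -0.441161), (dx/dtau, dy/dtau) = (-1.856952, 1.102743); Gamma_xxx = -0.828972, Gamma_xxy = 0.000000, Gamma_xyy = 0.290931, Gamma_yxx = 0.071937, Gamma_yxy = 0.000000, Gamma_yyy = 1.991104; k4 = (-1.856952, 1.102743, 2.504735, -2.669321)
  Y <- Y + (h/6)(k1 + 2k2 + 2k3 + k4): x = -1.0963, y = -0.4412, dx/dtau = -1.8571, dy/dtau = 1.1039
step 2:
  k1: at (x, y) = (-1.096262, -0.441243), (dx/dtau, dy/dtau) = (-1.857082, 1.103939); Gamma_xxx = -0.829091, Gamma_xxy = 0.000000, Gamma_xyy = 0.290805, Gamma_yxx = 0.072045, Gamma_yxy = 0.000000, Gamma_yyy = 1.990757; k1 = (-1.857082, 1.103939, 2.504933, -2.674563)
  k2: at (x, y) = (-1.142689, -0.413645), (dx/dtau, dy/dtau) = (-1.794459, 1.037075); Gamma_xxx = -0.806198, Gamma_xxy = 0.000000, Gamma_xyy = 0.327895, Gamma_yxx = 0.045178, Gamma_yxy = 0.000000, Gamma_yyy = 2.073573; k2 = (-1.794459, 1.037075, 2.243363, -2.375654)
  k3: at (x, y) = (-1.141124, -0.415316), (dx/dtau, dy/dtau) = (-1.800998, 1.044548); Gamma_xxx = -0.806839, Gamma_xxy = 0.000000, Gamma_xyy = 0.325928, Gamma_yxx = 0.046406, Gamma_yxy = 0.000000, Gamma_yyy = 2.070246; k3 = (-1.800998, 1.044548, 2.261442, -2.409325)
  k4: at (x, y) = (-1.186312, -0.389016), (dx/dtau, dy/dtau) = (-1.744010, 0.983473); Gamma_xxx = -0.784614, Gamma_xxy = 0.000000, Gamma_xyy = 0.346195, Gamma_yxx = 0.026090, Gamma_yxy = 0.000000, Gamma_yyy = 2.107661; k4 = (-1.744010, 0.983473, 2.051611, -2.117924)
  Y <- Y + (h/6)(k1 + 2k2 + 2k3 + k4): x = -1.1862, y = -0.3892, dx/dtau = -1.7440, dy/dtau = 0.9843


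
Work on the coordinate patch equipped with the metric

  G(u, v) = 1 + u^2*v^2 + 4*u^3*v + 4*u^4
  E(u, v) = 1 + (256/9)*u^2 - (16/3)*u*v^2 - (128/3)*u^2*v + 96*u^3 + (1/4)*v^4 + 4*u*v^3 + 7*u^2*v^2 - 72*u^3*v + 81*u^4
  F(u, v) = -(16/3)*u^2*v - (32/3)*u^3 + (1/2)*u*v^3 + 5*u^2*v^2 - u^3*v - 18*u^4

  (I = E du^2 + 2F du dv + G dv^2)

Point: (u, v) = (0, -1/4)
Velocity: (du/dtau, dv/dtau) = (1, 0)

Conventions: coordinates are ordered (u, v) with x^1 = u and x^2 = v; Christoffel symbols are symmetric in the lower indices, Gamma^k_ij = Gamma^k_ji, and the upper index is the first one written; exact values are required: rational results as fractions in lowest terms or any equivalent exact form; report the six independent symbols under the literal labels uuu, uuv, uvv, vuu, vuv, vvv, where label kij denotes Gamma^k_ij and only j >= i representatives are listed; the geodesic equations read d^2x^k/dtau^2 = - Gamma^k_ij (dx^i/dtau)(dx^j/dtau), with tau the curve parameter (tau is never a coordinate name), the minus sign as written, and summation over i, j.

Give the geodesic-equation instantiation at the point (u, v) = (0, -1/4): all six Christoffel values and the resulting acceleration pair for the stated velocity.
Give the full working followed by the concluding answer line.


E = 1025/1024, F = 0, G = 1 at the point
E_u = -19/48, E_v = -1/64, F_u = -1/128, F_v = 0, G_u = 0, G_v = 0
EG - F^2 = 1025/1024;  g^inv = (1024/1025) * [[1, 0], [0, 1025/1024]]
first-kind symbols [ij,l] = (1/2)(d_i g_jl + d_j g_il - d_l g_ij): [uu,u] = E_u/2 = -19/96, [uu,v] = F_u - E_v/2 = 0, [uv,u] = E_v/2 = -1/128, [uv,v] = G_u/2 = 0, [vv,u] = F_v - G_u/2 = 0, [vv,v] = G_v/2 = 0
Gamma^u_ij = (G*[ij,u] - F*[ij,v])/(EG - F^2), Gamma^v_ij = (E*[ij,v] - F*[ij,u])/(EG - F^2)
Gamma_uuu = -608/3075, Gamma_uuv = -8/1025, Gamma_uvv = 0, Gamma_vuu = 0, Gamma_vuv = 0, Gamma_vvv = 0
d^2u/dtau^2 = -(Gamma_uuu*(1)^2 + 2*Gamma_uuv*(1)*(0) + Gamma_uvv*(0)^2) = 608/3075
d^2v/dtau^2 = -(Gamma_vuu*(1)^2 + 2*Gamma_vuv*(1)*(0) + Gamma_vvv*(0)^2) = 0

Answer: Gamma_uuu = -608/3075, Gamma_uuv = -8/1025, Gamma_uvv = 0, Gamma_vuu = 0, Gamma_vuv = 0, Gamma_vvv = 0; accelerations (d^2u/dtau^2, d^2v/dtau^2) = (608/3075, 0)


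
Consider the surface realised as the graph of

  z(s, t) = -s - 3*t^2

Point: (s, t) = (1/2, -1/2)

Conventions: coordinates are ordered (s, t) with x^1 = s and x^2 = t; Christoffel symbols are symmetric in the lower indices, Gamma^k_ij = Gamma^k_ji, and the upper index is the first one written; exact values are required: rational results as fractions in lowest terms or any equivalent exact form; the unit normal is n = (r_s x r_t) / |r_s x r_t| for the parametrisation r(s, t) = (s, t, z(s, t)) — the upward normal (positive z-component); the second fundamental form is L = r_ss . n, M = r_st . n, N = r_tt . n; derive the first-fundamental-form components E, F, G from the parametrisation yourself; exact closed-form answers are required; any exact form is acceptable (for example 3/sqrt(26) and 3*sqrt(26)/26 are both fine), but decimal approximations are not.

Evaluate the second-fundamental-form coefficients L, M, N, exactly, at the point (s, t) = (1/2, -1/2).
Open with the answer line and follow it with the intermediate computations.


Answer: L = 0, M = 0, N = -6*sqrt(11)/11

z_s = -1, z_t = 3, z_ss = 0, z_st = 0, z_tt = -6
E = 2, F = -3, G = 10; answer radicand W^2 = 11
unnormalised second-form numerators: l = 0, m = 0, n = -6; L = l/sqrt(11), and similarly M = m/sqrt(W^2), N = n/sqrt(W^2)


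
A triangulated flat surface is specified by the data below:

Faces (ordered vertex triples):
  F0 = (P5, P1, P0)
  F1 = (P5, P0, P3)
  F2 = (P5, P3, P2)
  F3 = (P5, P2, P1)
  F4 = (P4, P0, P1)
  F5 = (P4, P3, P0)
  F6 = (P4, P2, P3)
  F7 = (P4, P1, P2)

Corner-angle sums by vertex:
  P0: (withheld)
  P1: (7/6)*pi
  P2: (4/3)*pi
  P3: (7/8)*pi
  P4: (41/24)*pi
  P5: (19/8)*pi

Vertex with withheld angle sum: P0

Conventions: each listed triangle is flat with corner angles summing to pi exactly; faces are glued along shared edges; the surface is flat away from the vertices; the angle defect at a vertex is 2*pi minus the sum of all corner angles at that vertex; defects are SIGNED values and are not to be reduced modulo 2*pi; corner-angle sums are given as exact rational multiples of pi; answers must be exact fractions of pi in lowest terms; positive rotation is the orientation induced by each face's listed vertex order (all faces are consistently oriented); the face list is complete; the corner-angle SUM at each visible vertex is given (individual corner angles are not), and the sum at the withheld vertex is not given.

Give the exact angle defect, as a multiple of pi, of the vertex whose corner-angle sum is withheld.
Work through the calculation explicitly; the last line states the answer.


V = 6, E = 12, F = 8; chi = V - E + F = 2
Gauss-Bonnet: total defect = 2*pi*chi = 4*pi; visible defects sum to (61/24)*pi

Answer: defect(P0) = (35/24)*pi


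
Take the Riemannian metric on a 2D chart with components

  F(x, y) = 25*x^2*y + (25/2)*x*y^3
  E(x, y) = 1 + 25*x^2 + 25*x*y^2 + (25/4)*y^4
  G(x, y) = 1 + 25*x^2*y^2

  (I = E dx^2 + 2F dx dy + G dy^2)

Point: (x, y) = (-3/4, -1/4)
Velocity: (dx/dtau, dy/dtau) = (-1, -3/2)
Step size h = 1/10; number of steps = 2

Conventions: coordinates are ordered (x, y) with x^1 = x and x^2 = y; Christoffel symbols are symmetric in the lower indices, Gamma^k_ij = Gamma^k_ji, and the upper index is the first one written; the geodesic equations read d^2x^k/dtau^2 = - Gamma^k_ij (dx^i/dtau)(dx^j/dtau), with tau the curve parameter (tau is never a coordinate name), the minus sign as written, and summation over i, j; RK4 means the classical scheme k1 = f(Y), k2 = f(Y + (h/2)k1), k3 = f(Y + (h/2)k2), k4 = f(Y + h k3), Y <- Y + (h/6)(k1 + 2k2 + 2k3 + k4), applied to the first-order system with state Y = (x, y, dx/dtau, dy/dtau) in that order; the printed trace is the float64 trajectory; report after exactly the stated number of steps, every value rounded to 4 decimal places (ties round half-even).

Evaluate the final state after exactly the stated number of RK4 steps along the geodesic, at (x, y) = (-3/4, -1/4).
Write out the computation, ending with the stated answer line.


f(Y) = (dx/dtau, dy/dtau, -Gamma^x_ij Y'^i Y'^j, -Gamma^y_ij Y'^i Y'^j) with the Gammas evaluated at the stage position; h = 0.100000; intermediate values shown to 6 dp
step 0: x = -0.7500, y = -0.2500, dx/dtau = -1.0000, dy/dtau = -1.5000
step 1:
  k1: at (x, y) = (-0.750000, -0.250000), (dx/dtau, dy/dtau) = (-1.000000, -1.500000); Gamma_xxx = -1.214602, Gamma_xxy = 0.303650, Gamma_xyy = 0.910951, Gamma_yxx = 0.316853, Gamma_yxy = -0.079213, Gamma_yyy = -0.237639; k1 = (-1.000000, -1.500000, -1.745990, 0.455476)
  k2: at (x, y) = (-0.800000, -0.325000), (dx/dtau, dy/dtau) = (-1.087299, -1.477226); Gamma_xxx = -1.122090, Gamma_xxy = 0.364679, Gamma_xyy = 0.897672, Gamma_yxx = 0.390455, Gamma_yxy = -0.126898, Gamma_yyy = -0.312364; k2 = (-1.087299, -1.477226, -1.803826, 0.627680)
  k3: at (x, y) = (-0.804365, -0.323861), (dx/dtau, dy/dtau) = (-1.090191, -1.468616); Gamma_xxx = -1.116857, Gamma_xxy = 0.361707, Gamma_xyy = 0.898361, Gamma_yxx = 0.386934, Gamma_yxy = -0.125313, Gamma_yyy = -0.311236; k3 = (-1.090191, -1.468616, -1.768448, 0.612677)
  k4: at (x, y) = (-0.859019, -0.396862), (dx/dtau, dy/dtau) = (-1.176845, -1.438732); Gamma_xxx = -1.019905, Gamma_xxy = 0.404761, Gamma_xyy = 0.876118, Gamma_yxx = 0.445612, Gamma_yxy = -0.176846, Gamma_yyy = -0.382789; k4 = (-1.176845, -1.438732, -1.771644, 0.774058)
  Y <- Y + (h/6)(k1 + 2k2 + 2k3 + k4): x = -0.8589, y = -0.3972, dx/dtau = -1.1777, dy/dtau = -1.4382
step 2:
  k1: at (x, y) = (-0.858864, -0.397174), (dx/dtau, dy/dtau) = (-1.177703, -1.438163); Gamma_xxx = -1.019933, Gamma_xxy = 0.405091, Gamma_xyy = 0.875984, Gamma_yxx = 0.446054, Gamma_yxy = -0.177161, Gamma_yyy = -0.383099; k1 = (-1.177703, -1.438163, -1.769402, 0.773824)
  k2: at (x, y) = (-0.917749, -0.469082), (dx/dtau, dy/dtau) = (-1.266173, -1.399471); Gamma_xxx = -0.920220, Gamma_xxy = 0.431658, Gamma_xyy = 0.844531, Gamma_yxx = 0.490454, Gamma_yxy = -0.230063, Gamma_yyy = -0.450113; k2 = (-1.266173, -1.399471, -1.708513, 0.910593)
  k3: at (x, y) = (-0.922172, -0.467147), (dx/dtau, dy/dtau) = (-1.263129, -1.392633); Gamma_xxx = -0.917006, Gamma_xxy = 0.428377, Gamma_xyy = 0.845638, Gamma_yxx = 0.485865, Gamma_yxy = -0.226971, Gamma_yyy = -0.448052; k3 = (-1.263129, -1.392633, -1.684067, 0.892284)
  k4: at (x, y) = (-0.985177, -0.536437), (dx/dtau, dy/dtau) = (-1.346110, -1.348934); Gamma_xxx = -0.819119, Gamma_xxy = 0.439405, Gamma_xyy = 0.806977, Gamma_yxx = 0.514555, Gamma_yxy = -0.276026, Gamma_yyy = -0.506927; k4 = (-1.346110, -1.348934, -1.579897, 0.992461)
  Y <- Y + (h/6)(k1 + 2k2 + 2k3 + k4): x = -0.9852, y = -0.5367, dx/dtau = -1.3466, dy/dtau = -1.3486

Answer: x = -0.9852, y = -0.5367, dx/dtau = -1.3466, dy/dtau = -1.3486


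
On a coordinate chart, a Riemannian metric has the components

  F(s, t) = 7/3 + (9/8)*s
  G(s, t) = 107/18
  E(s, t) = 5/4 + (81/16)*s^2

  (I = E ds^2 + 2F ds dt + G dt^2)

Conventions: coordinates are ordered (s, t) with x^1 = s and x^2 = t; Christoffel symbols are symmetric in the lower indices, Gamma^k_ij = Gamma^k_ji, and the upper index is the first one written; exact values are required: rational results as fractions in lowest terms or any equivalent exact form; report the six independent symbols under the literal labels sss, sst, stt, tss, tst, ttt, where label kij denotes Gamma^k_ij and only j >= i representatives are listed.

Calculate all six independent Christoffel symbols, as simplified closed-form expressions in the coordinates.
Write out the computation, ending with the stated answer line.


E = 5/4 + (81/16)*s^2; F = 7/3 + (9/8)*s; G = 107/18
Gamma^k_ij = (1/2) g^{kl} (d_i g_jl + d_j g_il - d_l g_ij), with g^inv = (1/(EG-F^2)) [[G, -F], [-F, E]]
first partials: E_s = (81/8)*s, E_t = 0, F_s = 9/8, F_t = 0, G_s = 0, G_t = 0
D = EG - F^2 = 143/72 - (21/4)*s + (1845/64)*s^2
expanded: Gamma^s_ss = (G E_s - 2F F_s + F E_t)/(2D), Gamma^s_st = (G E_t - F G_s)/(2D), Gamma^s_tt = (2G F_t - G G_s - F G_t)/(2D), Gamma^t_ss = (2E F_s - E E_t - F E_s)/(2D), Gamma^t_st = (E G_s - F E_t)/(2D), Gamma^t_tt = (E G_t - 2F F_t + F G_s)/(2D); substitute and cancel common factors

Answer: Gamma_sss = (16605*s - 1512)/(16605*s^2 - 3024*s + 1144), Gamma_sst = 0, Gamma_stt = 0, Gamma_tss = (810 - 6804*s)/(16605*s^2 - 3024*s + 1144), Gamma_tst = 0, Gamma_ttt = 0


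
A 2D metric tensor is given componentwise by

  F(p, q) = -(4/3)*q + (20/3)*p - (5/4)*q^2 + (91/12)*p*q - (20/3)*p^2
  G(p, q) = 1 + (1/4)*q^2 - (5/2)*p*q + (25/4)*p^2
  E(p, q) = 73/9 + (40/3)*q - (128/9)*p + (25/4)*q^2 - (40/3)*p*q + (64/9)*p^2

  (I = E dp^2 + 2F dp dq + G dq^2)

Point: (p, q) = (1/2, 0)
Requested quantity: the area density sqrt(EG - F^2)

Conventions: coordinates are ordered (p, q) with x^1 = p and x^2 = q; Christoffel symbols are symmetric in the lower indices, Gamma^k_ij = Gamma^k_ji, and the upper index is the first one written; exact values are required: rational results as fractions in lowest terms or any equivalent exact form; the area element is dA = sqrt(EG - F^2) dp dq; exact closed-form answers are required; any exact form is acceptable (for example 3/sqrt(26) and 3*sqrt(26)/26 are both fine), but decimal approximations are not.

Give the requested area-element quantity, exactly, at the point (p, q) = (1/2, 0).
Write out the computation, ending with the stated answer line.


E = 25/9, F = 5/3, G = 41/16; EG - F^2 = 625/144

Answer: sqrt(EG - F^2) = 25/12


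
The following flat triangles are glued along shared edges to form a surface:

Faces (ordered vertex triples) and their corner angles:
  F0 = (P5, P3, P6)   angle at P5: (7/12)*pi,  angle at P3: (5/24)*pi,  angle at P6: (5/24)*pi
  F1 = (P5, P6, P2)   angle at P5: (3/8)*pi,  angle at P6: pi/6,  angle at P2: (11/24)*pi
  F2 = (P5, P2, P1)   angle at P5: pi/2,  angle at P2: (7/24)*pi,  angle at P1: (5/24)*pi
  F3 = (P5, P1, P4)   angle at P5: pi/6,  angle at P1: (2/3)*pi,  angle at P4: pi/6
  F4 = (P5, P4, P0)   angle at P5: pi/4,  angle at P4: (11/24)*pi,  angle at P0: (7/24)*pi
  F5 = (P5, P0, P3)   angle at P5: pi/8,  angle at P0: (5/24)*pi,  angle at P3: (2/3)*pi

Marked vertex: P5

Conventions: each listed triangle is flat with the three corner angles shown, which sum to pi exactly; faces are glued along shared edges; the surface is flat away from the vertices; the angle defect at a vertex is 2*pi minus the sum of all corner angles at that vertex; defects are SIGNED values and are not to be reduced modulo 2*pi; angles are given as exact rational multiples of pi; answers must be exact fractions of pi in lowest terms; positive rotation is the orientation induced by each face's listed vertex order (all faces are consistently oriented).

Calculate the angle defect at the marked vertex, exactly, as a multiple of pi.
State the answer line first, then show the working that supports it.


Answer: defect(P5) = 0

Sum of corner angles at P5: 2*pi
defect = 2*pi - 2*pi


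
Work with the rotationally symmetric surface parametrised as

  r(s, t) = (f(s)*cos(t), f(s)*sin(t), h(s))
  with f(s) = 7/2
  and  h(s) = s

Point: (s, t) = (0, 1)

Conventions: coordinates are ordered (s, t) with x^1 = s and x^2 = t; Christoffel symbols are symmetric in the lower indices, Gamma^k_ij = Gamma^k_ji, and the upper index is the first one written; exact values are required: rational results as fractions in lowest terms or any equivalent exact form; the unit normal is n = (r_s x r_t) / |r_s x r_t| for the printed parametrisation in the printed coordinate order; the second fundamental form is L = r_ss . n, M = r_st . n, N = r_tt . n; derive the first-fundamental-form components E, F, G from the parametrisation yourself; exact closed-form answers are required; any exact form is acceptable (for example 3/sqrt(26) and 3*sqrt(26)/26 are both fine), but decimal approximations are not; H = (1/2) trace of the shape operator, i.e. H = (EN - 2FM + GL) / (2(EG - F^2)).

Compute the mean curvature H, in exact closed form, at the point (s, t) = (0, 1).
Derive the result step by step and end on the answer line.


f = 7/2, f' = 0, f'' = 0, h' = 1, h'' = 0
E = 1, F = 0, G = 49/4; answer radicand W^2 = 1
unnormalised second-form numerators: l = 0, m = 0, n = 7/2; L = l/sqrt(1), and similarly M = m/sqrt(W^2), N = n/sqrt(W^2)
H = (E*n - 2*F*m + G*l) / (2*(EG - F^2)*sqrt(W^2)); E*n - 2*F*m + G*l = 7/2, EG - F^2 = 49/4, so H = (1/7)/sqrt(1)

Answer: H = 1/7


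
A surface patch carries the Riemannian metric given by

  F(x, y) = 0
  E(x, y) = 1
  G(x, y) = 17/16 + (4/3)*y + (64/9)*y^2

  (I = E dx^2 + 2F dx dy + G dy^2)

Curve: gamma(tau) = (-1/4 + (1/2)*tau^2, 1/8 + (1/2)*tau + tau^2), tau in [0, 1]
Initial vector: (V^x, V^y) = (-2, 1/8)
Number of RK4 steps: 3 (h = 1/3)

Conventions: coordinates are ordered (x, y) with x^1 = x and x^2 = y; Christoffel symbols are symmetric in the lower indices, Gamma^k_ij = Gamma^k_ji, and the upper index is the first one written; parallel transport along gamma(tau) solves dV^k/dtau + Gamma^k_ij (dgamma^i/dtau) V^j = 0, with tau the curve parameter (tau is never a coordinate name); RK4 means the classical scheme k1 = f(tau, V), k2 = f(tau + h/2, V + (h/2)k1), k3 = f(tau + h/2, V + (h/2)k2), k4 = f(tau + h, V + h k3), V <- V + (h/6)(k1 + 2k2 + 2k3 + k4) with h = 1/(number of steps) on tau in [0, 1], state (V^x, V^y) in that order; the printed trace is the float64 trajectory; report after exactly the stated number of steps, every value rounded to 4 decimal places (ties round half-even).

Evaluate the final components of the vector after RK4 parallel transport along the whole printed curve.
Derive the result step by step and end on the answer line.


gamma'(tau) = (tau, 1/2 + 2*tau); f(tau, V)^k = -Gamma^k_ij(gamma(tau)) gamma'^i(tau) V^j; h = 1/3; intermediate values shown to 6 dp
curve data and Christoffel symbols at the stage parameters:
  tau = 0.000000: gamma = (-0.250000, 0.125000), gamma' = (0.000000, 0.500000); Gamma_xxx = 0.000000, Gamma_xxy = 0.000000, Gamma_xyy = 0.000000, Gamma_yxx = 0.000000, Gamma_yxy = 0.000000, Gamma_yyy = 1.160622
  tau = 0.166667: gamma = (-0.236111, 0.236111), gamma' = (0.166667, 0.833333); Gamma_xxx = 0.000000, Gamma_xxy = 0.000000, Gamma_xyy = 0.000000, Gamma_yxx = 0.000000, Gamma_yxy = 0.000000, Gamma_yyy = 1.322442
  tau = 0.333333: gamma = (-0.194444, 0.402778), gamma' = (0.333333, 1.166667); Gamma_xxx = 0.000000, Gamma_xxy = 0.000000, Gamma_xyy = 0.000000, Gamma_yxx = 0.000000, Gamma_yxy = 0.000000, Gamma_yyy = 1.282471
  tau = 0.500000: gamma = (-0.125000, 0.625000), gamma' = (0.500000, 1.500000); Gamma_xxx = 0.000000, Gamma_xxy = 0.000000, Gamma_xyy = 0.000000, Gamma_yxx = 0.000000, Gamma_yxy = 0.000000, Gamma_yyy = 1.093611
  tau = 0.666667: gamma = (-0.027778, 0.902778), gamma' = (0.666667, 1.833333); Gamma_xxx = 0.000000, Gamma_xxy = 0.000000, Gamma_xyy = 0.000000, Gamma_yxx = 0.000000, Gamma_yxy = 0.000000, Gamma_yyy = 0.879011
  tau = 0.833333: gamma = (0.097222, 1.236111), gamma' = (0.833333, 2.166667); Gamma_xxx = 0.000000, Gamma_xxy = 0.000000, Gamma_xyy = 0.000000, Gamma_yxx = 0.000000, Gamma_yxy = 0.000000, Gamma_yyy = 0.696570
  tau = 1.000000: gamma = (0.250000, 1.625000), gamma' = (1.000000, 2.500000); Gamma_xxx = 0.000000, Gamma_xxy = 0.000000, Gamma_xyy = 0.000000, Gamma_yxx = 0.000000, Gamma_yxy = 0.000000, Gamma_yyy = 0.555380
step 0: V^x = -2.0000, V^y = 0.1250
step 1: k1 = (0.000000, -0.072539), k2 = (0.000000, -0.124431), k3 = (0.000000, -0.114900), k4 = (0.000000, -0.129722); V <- V + (h/6)(k1 + 2k2 + 2k3 + k4): V^x = -2.0000, V^y = 0.0872
step 2: k1 = (0.000000, -0.130427), k2 = (0.000000, -0.107338), k3 = (0.000000, -0.113650), k4 = (0.000000, -0.079428); V <- V + (h/6)(k1 + 2k2 + 2k3 + k4): V^x = -2.0000, V^y = 0.0510
step 3: k1 = (0.000000, -0.082120), k2 = (0.000000, -0.056251), k3 = (0.000000, -0.062758), k4 = (0.000000, -0.041707); V <- V + (h/6)(k1 + 2k2 + 2k3 + k4): V^x = -2.0000, V^y = 0.0309

Answer: V^x = -2.0000, V^y = 0.0309


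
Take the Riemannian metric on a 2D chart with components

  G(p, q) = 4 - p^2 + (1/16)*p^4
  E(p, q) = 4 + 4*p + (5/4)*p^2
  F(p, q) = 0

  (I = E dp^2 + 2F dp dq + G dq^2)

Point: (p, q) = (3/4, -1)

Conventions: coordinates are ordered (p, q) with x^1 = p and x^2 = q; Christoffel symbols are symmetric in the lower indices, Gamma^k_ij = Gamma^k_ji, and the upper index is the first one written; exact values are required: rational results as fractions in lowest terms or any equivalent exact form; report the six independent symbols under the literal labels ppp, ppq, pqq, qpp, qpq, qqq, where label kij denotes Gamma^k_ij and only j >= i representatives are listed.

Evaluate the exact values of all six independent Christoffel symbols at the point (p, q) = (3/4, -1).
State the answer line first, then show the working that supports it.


Answer: Gamma_ppp = 188/493, Gamma_ppq = 0, Gamma_pqq = 21/232, Gamma_qpp = 0, Gamma_qpq = -24/119, Gamma_qqq = 0

E = 493/64, F = 0, G = 14161/4096 at the point
E_p = 47/8, E_q = 0, F_p = 0, F_q = 0, G_p = -357/256, G_q = 0
EG - F^2 = 6981373/262144;  g^inv = (262144/6981373) * [[14161/4096, 0], [0, 493/64]]
first-kind symbols [ij,l] = (1/2)(d_i g_jl + d_j g_il - d_l g_ij): [pp,p] = E_p/2 = 47/16, [pp,q] = F_p - E_q/2 = 0, [pq,p] = E_q/2 = 0, [pq,q] = G_p/2 = -357/512, [qq,p] = F_q - G_p/2 = 357/512, [qq,q] = G_q/2 = 0
Gamma^p_ij = (G*[ij,p] - F*[ij,q])/(EG - F^2), Gamma^q_ij = (E*[ij,q] - F*[ij,p])/(EG - F^2)


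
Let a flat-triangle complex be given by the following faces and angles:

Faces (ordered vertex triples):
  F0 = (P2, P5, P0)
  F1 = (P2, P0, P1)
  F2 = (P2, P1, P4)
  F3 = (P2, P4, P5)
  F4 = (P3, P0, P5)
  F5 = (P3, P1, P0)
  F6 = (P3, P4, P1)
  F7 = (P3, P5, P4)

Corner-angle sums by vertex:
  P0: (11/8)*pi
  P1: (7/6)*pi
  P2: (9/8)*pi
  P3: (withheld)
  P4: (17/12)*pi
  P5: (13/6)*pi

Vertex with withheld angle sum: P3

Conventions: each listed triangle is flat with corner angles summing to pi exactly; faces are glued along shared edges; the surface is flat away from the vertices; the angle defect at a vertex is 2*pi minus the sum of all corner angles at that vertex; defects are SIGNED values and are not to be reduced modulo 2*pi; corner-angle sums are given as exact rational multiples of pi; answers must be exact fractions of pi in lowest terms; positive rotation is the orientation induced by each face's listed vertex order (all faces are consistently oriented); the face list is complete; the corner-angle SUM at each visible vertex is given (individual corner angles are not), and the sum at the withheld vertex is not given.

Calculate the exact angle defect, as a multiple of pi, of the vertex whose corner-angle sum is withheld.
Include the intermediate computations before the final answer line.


V = 6, E = 12, F = 8; chi = V - E + F = 2
Gauss-Bonnet: total defect = 2*pi*chi = 4*pi; visible defects sum to (11/4)*pi

Answer: defect(P3) = (5/4)*pi


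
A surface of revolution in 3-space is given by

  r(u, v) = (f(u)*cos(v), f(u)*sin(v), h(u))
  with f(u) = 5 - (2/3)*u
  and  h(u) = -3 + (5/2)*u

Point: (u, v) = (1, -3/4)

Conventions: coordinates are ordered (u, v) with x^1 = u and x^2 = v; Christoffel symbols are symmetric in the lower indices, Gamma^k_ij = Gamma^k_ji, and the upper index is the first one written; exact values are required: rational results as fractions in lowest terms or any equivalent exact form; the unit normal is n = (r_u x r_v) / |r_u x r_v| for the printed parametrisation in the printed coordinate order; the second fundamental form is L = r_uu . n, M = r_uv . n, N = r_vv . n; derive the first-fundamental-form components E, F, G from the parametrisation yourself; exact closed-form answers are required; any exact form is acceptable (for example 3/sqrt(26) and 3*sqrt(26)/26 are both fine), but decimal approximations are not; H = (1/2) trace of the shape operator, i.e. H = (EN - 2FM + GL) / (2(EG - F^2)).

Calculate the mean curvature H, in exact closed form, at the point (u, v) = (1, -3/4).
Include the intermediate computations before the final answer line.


f = 13/3, f' = -2/3, f'' = 0, h' = 5/2, h'' = 0
E = 241/36, F = 0, G = 169/9; answer radicand W^2 = 241/36
unnormalised second-form numerators: l = 0, m = 0, n = 65/6; L = l/sqrt(241/36), and similarly M = m/sqrt(W^2), N = n/sqrt(W^2)
H = (E*n - 2*F*m + G*l) / (2*(EG - F^2)*sqrt(W^2)); E*n - 2*F*m + G*l = 15665/216, EG - F^2 = 40729/324, so H = (15/52)/sqrt(241/36)

Answer: H = 45*sqrt(241)/6266


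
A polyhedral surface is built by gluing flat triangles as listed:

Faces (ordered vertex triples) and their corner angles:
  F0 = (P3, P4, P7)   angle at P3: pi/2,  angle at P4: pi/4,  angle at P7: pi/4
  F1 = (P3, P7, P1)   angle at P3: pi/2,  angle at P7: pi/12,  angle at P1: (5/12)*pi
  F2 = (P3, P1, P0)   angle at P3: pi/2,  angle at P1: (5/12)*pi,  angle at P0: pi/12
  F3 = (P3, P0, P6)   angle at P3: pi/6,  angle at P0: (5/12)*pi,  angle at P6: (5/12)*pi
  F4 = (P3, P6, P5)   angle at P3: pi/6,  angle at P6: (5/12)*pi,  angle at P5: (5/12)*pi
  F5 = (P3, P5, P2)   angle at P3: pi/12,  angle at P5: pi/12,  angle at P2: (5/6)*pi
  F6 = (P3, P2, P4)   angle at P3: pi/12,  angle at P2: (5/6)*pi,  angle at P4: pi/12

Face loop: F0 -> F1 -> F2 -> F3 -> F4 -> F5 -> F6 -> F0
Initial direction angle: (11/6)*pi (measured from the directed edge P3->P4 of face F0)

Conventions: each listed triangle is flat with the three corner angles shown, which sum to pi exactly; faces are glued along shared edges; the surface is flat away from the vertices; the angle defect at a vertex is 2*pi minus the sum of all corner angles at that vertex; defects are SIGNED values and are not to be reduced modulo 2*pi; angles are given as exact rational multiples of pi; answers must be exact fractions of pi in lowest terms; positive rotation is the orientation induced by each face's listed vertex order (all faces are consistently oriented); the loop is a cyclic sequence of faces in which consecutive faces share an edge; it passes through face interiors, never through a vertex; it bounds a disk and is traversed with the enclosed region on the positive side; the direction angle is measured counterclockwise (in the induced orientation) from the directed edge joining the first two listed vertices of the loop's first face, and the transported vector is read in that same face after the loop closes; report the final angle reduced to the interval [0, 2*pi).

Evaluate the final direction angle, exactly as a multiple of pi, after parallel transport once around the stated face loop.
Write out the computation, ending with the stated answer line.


enclosed vertex P3: corner angles sum to 2*pi, defect = 2*pi - 2*pi = 0
by Gauss-Bonnet the loop rotates the vector by the enclosed defect sum (positive orientation, mod 2*pi)
final angle = (11/6)*pi + 0 = (11/6)*pi (mod 2*pi)

Answer: final direction angle = (11/6)*pi


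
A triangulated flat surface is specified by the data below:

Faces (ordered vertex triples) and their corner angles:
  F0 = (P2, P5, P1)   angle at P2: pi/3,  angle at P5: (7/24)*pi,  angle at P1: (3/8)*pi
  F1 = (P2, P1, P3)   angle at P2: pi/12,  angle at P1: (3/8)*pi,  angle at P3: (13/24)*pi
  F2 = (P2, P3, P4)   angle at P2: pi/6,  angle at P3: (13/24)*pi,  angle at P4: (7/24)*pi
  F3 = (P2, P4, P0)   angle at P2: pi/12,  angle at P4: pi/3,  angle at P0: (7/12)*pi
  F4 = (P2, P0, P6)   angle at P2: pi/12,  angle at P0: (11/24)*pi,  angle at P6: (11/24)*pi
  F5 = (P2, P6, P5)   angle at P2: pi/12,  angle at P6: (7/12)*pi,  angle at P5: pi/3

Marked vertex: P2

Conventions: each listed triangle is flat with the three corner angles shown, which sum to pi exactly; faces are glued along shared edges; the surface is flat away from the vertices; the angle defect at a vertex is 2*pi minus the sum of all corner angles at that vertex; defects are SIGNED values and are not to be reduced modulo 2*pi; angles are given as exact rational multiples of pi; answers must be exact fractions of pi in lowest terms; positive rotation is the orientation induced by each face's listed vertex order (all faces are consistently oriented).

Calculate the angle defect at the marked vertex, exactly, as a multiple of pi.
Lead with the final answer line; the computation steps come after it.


Answer: defect(P2) = (7/6)*pi

Sum of corner angles at P2: (5/6)*pi
defect = 2*pi - (5/6)*pi


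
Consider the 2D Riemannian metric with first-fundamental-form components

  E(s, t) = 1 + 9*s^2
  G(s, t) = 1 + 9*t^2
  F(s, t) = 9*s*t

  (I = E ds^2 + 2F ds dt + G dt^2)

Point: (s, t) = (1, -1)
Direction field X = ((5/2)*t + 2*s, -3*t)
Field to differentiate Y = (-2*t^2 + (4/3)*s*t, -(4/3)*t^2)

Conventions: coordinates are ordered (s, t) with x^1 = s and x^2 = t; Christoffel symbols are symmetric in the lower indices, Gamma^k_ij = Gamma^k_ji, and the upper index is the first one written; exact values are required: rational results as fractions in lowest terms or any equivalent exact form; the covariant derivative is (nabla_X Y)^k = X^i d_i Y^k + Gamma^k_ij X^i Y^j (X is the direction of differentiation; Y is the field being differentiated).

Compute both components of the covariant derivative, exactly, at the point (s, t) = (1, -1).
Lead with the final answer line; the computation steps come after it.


Answer: (nabla_X Y)^s = 887/57, (nabla_X Y)^t = 173/19

E = 10, F = -9, G = 10 at the point
E_s = 18, E_t = 0, F_s = -9, F_t = 9, G_s = 0, G_t = -18
EG - F^2 = 19;  g^inv = (1/19) * [[10, 9], [9, 10]]
first-kind symbols [ij,l] = (1/2)(d_i g_jl + d_j g_il - d_l g_ij): [ss,s] = E_s/2 = 9, [ss,t] = F_s - E_t/2 = -9, [st,s] = E_t/2 = 0, [st,t] = G_s/2 = 0, [tt,s] = F_t - G_s/2 = 9, [tt,t] = G_t/2 = -9
Gamma^s_ij = (G*[ij,s] - F*[ij,t])/(EG - F^2), Gamma^t_ij = (E*[ij,t] - F*[ij,s])/(EG - F^2)
Gamma_sss = 9/19, Gamma_sst = 0, Gamma_stt = 9/19, Gamma_tss = -9/19, Gamma_tst = 0, Gamma_ttt = -9/19
X = (-1/2, 3), Y = (-10/3, -4/3) at the point


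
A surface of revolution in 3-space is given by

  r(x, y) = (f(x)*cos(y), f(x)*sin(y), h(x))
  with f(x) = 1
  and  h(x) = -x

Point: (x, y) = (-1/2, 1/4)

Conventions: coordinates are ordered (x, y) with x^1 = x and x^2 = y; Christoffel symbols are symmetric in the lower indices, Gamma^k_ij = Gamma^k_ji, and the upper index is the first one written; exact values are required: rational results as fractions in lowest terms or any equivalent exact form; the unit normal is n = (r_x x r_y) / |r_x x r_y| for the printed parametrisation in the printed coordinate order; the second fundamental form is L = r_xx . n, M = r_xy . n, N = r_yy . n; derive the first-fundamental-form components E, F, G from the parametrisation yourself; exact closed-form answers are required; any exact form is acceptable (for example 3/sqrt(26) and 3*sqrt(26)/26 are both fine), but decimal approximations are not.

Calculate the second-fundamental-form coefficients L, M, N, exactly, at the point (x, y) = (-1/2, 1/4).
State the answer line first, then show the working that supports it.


Answer: L = 0, M = 0, N = -1

f = 1, f' = 0, f'' = 0, h' = -1, h'' = 0
E = 1, F = 0, G = 1; answer radicand W^2 = 1
unnormalised second-form numerators: l = 0, m = 0, n = -1; L = l/sqrt(1), and similarly M = m/sqrt(W^2), N = n/sqrt(W^2)


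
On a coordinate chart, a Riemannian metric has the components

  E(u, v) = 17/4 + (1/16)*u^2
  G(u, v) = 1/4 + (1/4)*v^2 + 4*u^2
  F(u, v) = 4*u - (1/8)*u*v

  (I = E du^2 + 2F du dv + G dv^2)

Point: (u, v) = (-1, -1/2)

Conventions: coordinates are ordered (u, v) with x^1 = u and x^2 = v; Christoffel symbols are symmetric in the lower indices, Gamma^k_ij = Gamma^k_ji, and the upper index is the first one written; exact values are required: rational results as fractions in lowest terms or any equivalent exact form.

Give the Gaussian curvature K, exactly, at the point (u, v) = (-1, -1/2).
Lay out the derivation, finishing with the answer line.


E = 69/16, F = -65/16, G = 69/16, EG - F^2 = 67/32 at the point
E_u = -1/8, E_v = 0, F_u = 65/16, F_v = 1/8, G_u = -8, G_v = -1/4
E_vv = 0, F_uv = -1/8, G_uu = 8
By Brioschi, K is (det M1 - det M2) divided by (EG - F^2) squared.
M1 = [[-E_vv/2 + F_uv - G_uu/2, E_u/2, F_u - E_v/2], [F_v - G_u/2, E, F], [G_v/2, F, G]] = [[-33/8, -1/16, 65/16], [33/8, 69/16, -65/16], [-1/8, -65/16, 69/16]]; det M1 = -9401/128
M2 = [[0, E_v/2, G_u/2], [E_v/2, E, F], [G_u/2, F, G]] = [[0, 0, -4], [0, 69/16, -65/16], [-4, -65/16, 69/16]]; det M2 = -69
det M1 - det M2 = -569/128; K = -569/128 / (67/32)^2 = -4552/4489

Answer: K = -4552/4489


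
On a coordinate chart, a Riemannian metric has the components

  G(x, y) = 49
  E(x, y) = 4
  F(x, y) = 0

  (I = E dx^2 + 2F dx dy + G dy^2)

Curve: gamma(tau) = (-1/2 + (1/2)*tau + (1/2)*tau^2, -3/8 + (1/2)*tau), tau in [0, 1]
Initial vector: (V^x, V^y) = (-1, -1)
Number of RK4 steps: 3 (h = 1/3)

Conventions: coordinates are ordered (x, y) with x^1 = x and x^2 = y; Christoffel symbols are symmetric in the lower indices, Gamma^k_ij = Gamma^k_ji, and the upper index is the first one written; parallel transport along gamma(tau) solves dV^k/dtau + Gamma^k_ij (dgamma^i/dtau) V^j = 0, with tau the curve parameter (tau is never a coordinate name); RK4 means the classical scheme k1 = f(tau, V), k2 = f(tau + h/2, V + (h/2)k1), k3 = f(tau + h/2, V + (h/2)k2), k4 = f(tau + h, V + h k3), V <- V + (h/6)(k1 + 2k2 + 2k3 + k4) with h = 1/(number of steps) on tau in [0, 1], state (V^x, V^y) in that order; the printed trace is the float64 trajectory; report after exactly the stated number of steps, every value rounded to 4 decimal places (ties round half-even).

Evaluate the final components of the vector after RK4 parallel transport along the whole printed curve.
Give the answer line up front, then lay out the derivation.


Answer: V^x = -1.0000, V^y = -1.0000

gamma'(tau) = (1/2 + tau, 1/2); f(tau, V)^k = -Gamma^k_ij(gamma(tau)) gamma'^i(tau) V^j; h = 1/3; intermediate values shown to 6 dp
curve data and Christoffel symbols at the stage parameters:
  tau = 0.000000: gamma = (-0.500000, -0.375000), gamma' = (0.500000, 0.500000); Gamma_xxx = 0.000000, Gamma_xxy = 0.000000, Gamma_xyy = 0.000000, Gamma_yxx = 0.000000, Gamma_yxy = 0.000000, Gamma_yyy = 0.000000
  tau = 0.166667: gamma = (-0.402778, -0.291667), gamma' = (0.666667, 0.500000); Gamma_xxx = 0.000000, Gamma_xxy = 0.000000, Gamma_xyy = 0.000000, Gamma_yxx = 0.000000, Gamma_yxy = 0.000000, Gamma_yyy = 0.000000
  tau = 0.333333: gamma = (-0.277778, -0.208333), gamma' = (0.833333, 0.500000); Gamma_xxx = 0.000000, Gamma_xxy = 0.000000, Gamma_xyy = 0.000000, Gamma_yxx = 0.000000, Gamma_yxy = 0.000000, Gamma_yyy = 0.000000
  tau = 0.500000: gamma = (-0.125000, -0.125000), gamma' = (1.000000, 0.500000); Gamma_xxx = 0.000000, Gamma_xxy = 0.000000, Gamma_xyy = 0.000000, Gamma_yxx = 0.000000, Gamma_yxy = 0.000000, Gamma_yyy = 0.000000
  tau = 0.666667: gamma = (0.055556, -0.041667), gamma' = (1.166667, 0.500000); Gamma_xxx = 0.000000, Gamma_xxy = 0.000000, Gamma_xyy = 0.000000, Gamma_yxx = 0.000000, Gamma_yxy = 0.000000, Gamma_yyy = 0.000000
  tau = 0.833333: gamma = (0.263889, 0.041667), gamma' = (1.333333, 0.500000); Gamma_xxx = 0.000000, Gamma_xxy = 0.000000, Gamma_xyy = 0.000000, Gamma_yxx = 0.000000, Gamma_yxy = 0.000000, Gamma_yyy = 0.000000
  tau = 1.000000: gamma = (0.500000, 0.125000), gamma' = (1.500000, 0.500000); Gamma_xxx = 0.000000, Gamma_xxy = 0.000000, Gamma_xyy = 0.000000, Gamma_yxx = 0.000000, Gamma_yxy = 0.000000, Gamma_yyy = 0.000000
step 0: V^x = -1.0000, V^y = -1.0000
step 1: k1 = (0.000000, 0.000000), k2 = (0.000000, 0.000000), k3 = (0.000000, 0.000000), k4 = (0.000000, 0.000000); V <- V + (h/6)(k1 + 2k2 + 2k3 + k4): V^x = -1.0000, V^y = -1.0000
step 2: k1 = (0.000000, 0.000000), k2 = (0.000000, 0.000000), k3 = (0.000000, 0.000000), k4 = (0.000000, 0.000000); V <- V + (h/6)(k1 + 2k2 + 2k3 + k4): V^x = -1.0000, V^y = -1.0000
step 3: k1 = (0.000000, 0.000000), k2 = (0.000000, 0.000000), k3 = (0.000000, 0.000000), k4 = (0.000000, 0.000000); V <- V + (h/6)(k1 + 2k2 + 2k3 + k4): V^x = -1.0000, V^y = -1.0000
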